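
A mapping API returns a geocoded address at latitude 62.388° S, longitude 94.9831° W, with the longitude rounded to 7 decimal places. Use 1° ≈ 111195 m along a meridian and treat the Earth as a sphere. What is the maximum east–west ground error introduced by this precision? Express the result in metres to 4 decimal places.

Rounding to 7 decimal places leaves the longitude within ±5e-08° of the true value.
One degree of longitude at 62.388° is 111195 × cos 62.388° ≈ 111195 × 0.4635 = 51536.8 m.
Maximum E–W displacement: 5e-08 × 51536.8 = 0.00257684 m.

0.0026 metres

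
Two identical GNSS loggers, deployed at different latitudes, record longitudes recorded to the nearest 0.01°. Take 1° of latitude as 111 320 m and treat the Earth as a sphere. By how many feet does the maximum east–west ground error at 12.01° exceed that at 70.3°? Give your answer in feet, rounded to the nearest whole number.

1171 feet

Rounding to 2 decimal places leaves the longitude within ±0.005° of the true value.
At 12.01°: 0.005° × 111320 × cos 12.01° = 0.005 × 111320 × 0.9781 ≈ 544.42 m.
Error at 70.3° = 0.005° × 111320 × cos 70.3° ≈ 556.6 × 0.3371 = 187.63 m.
So the lower-latitude error exceeds the higher by 544.42 − 187.63 = 356.79 m.
In feet: 356.79 m ÷ 0.3048 ≈ 1170.6 ft.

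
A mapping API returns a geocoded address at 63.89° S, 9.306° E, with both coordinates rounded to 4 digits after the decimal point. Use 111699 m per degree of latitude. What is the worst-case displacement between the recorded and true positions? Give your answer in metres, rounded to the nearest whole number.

6 metres

Rounding to 4 decimal places leaves each coordinate within ±5e-05° of the true value.
North–south component: 5e-05° × 111699 = 5.58495 m.
Longitude error → 5e-05 × 111699 × cos 63.89° = 5e-05 × 111699 × 0.4401 ≈ 2.45791 m.
Combining orthogonally: (5.58495² + 2.45791²)^½ ≈ 6.10189 m.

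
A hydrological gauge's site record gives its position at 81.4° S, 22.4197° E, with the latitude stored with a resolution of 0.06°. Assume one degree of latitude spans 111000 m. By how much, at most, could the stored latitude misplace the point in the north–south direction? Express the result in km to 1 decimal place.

With a 0.06° grid the true value lies within half a step, ±0.06°/2 = ±0.03°, of the stored one.
Along the meridian that is 0.03° × 111000 m/° = 3330 m.
That is 3330 m = 3.33 km.

3.3 km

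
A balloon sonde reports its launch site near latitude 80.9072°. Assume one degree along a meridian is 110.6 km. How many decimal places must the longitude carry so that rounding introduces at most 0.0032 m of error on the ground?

7

At 80.9072° one degree of longitude covers 110600 × cos 80.9072° ≈ 110600 × 0.1580 ≈ 17478.6 m.
N decimal places → at most half a unit in the last place, 0.5 × 10⁻ᴺ° = 17478.6/2 × 10⁻ᴺ m.
Need 0.5 × 17478.6 × 10⁻ᴺ ≤ 0.0032 → 10⁻ᴺ ≤ 3.662e-07, so N ≥ 6.44.
At 6 places the error can reach 0.00874 m, but 7 places keeps it to 0.000874 m.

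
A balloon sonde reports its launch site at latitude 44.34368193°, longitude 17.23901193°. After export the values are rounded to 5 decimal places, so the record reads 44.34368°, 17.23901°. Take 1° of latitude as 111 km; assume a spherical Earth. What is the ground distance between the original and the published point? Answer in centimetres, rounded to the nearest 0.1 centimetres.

26.3 centimetres

The latitude changed by +0.00000193° and the longitude by +0.00000193°.
N–S: 0.00000193° × 111000 m/° = 0.21423 m.
East–west at this latitude: 0.00000193° × 111000 × cos 44.3437° ≈ 0.00000193 × 79382.8 = 0.153209 m.
Hypotenuse of the two orthogonal shifts: √(0.21423² + 0.153209²) = 0.263377 m.
That is 0.263377 m = 26.338 cm.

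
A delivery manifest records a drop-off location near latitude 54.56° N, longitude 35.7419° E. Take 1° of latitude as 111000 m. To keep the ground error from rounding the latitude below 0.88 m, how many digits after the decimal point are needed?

One degree of latitude covers 111000 m.
With N decimal places the half-ulp bound is 0.5·10⁻ᴺ°, or 0.5·10⁻ᴺ × 111000 m on the ground.
Need 0.5 × 111000 × 10⁻ᴺ ≤ 0.88 → 10⁻ᴺ ≤ 1.586e-05, so N ≥ 4.80.
N = 4 would give 5.55 m (too coarse); N = 5 gives 0.555 m ≤ 0.88 m.

5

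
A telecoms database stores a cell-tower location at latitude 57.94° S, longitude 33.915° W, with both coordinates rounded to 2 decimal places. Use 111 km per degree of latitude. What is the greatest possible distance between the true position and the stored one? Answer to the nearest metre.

Rounding to 2 decimal places leaves each coordinate within ±0.005° of the true value.
N–S: 0.005° × 111000 m/° = 555 m.
Longitude error → 0.005 × 111000 × cos 57.94° = 0.005 × 111000 × 0.5308 ≈ 294.598 m.
Combining orthogonally: (555² + 294.598²)^½ ≈ 628.341 m.

628 metres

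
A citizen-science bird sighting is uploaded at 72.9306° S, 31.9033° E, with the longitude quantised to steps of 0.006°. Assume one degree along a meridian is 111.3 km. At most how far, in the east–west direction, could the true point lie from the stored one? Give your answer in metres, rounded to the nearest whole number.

With a 0.006° grid the true value lies within half a step, ±0.006°/2 = ±0.003°, of the stored one.
One degree of longitude at 72.9306° is 111300 × cos 72.9306° ≈ 111300 × 0.2935 = 32669.9 m.
East–west error: 0.003° × 32669.9 m/° ≈ 98.0096 m.

98 metres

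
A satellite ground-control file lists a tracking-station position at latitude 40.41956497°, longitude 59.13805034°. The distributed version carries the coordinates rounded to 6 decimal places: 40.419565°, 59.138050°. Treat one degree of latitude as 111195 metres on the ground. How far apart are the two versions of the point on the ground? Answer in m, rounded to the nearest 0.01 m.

The latitude changed by -0.00000003° and the longitude by +0.00000034°.
North–south shift: -0.00000003 × 111195 = -0.00333585 m.
E–W at 40.4196°: 0.00000034° × 111195 × cos 40.4196° = 0.00000034 × 111195 × 0.7613 ≈ 0.0287826 m.
Distance: √(0.00333585² + 0.0287826²) ≈ 0.0289752 m.

0.03 m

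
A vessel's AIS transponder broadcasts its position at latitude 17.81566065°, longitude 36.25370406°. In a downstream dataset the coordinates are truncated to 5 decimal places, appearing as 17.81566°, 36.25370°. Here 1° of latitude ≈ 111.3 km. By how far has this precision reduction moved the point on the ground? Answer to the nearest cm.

44 cm

Δlat = 17.81566065 − 17.81566 = +0.00000065°; Δlon = 36.25370406 − 36.25370 = +0.00000406°.
N–S: 0.00000065° × 111300 m/° = 0.072345 m.
E–W at 17.8157°: 0.00000406° × 111300 × cos 17.8157° = 0.00000406 × 111300 × 0.9520 ≈ 0.430209 m.
Distance: √(0.072345² + 0.430209²) ≈ 0.436249 m.
That is 0.436249 m = 43.625 cm.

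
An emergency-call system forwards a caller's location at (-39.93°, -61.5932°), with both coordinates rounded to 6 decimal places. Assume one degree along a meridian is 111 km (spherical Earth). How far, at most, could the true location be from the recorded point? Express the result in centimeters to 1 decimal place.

Rounding to 6 decimal places leaves each coordinate within ±5e-07° of the true value.
North–south component: 5e-07° × 111000 = 0.0555 m.
East–west component at 39.93°: 5e-07° × 111000 × cos 39.93° ≈ 5e-07 × 85118 ≈ 0.042559 m.
Worst case both components are at the extreme and orthogonal: √(0.0555² + 0.042559²) ≈ 0.0699394 m.
That is 0.0699394 m = 6.9939 cm.

7.0 centimeters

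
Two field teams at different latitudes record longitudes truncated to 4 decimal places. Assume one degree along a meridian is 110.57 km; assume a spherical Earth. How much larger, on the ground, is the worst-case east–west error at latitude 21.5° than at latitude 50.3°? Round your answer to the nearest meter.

3 meters

Truncating at 4 decimal places can drop up to a full unit in the last place, so the longitude may be off by as much as 0.0001°.
Error at 21.5° = 0.0001° × 110570 × cos 21.5° ≈ 11.057 × 0.9304 = 10.288 m.
At 50.3°: 0.0001° × 110570 × cos 50.3° = 0.0001 × 110570 × 0.6388 ≈ 7.0629 m.
So the lower-latitude error exceeds the higher by 10.288 − 7.0629 = 3.2248 m.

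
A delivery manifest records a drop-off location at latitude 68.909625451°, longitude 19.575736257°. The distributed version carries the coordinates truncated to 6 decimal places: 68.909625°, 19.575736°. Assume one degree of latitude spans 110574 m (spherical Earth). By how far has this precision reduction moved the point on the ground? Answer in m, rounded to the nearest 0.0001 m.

Δlat = 68.909625451 − 68.909625 = +0.000000451°; Δlon = 19.575736257 − 19.575736 = +0.000000257°.
North–south shift: 0.000000451 × 110574 = 0.0498689 m.
East–west at this latitude: 0.000000257° × 110574 × cos 68.9096° ≈ 0.000000257 × 39789 = 0.0102258 m.
Combined displacement = (0.0498689² + 0.0102258²)^½ ≈ 0.0509065 m.

0.0509 m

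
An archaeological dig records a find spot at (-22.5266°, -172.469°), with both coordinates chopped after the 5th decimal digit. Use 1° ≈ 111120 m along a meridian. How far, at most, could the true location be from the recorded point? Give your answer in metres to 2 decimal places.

1.51 metres

Truncating at 5 decimal places can drop up to a full unit in the last place, so each coordinate may be off by as much as 1e-05°.
Latitude error → 1e-05 × 111120 = 1.1112 m along the meridian.
Longitude error → 1e-05 × 111120 × cos 22.5266° = 1e-05 × 111120 × 0.9237 ≈ 1.02642 m.
Combining orthogonally: (1.1112² + 1.02642²)^½ ≈ 1.51271 m.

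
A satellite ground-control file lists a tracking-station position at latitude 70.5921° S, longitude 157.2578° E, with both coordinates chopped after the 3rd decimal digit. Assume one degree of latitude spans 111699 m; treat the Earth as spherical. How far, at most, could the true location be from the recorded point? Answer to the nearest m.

Truncating at 3 decimal places can drop up to a full unit in the last place, so each coordinate may be off by as much as 0.001°.
N–S: 0.001° × 111699 m/° = 111.699 m.
East–west component at 70.5921°: 0.001° × 111699 × cos 70.5921° ≈ 0.001 × 37116.6 ≈ 37.1166 m.
Combining orthogonally: (111.699² + 37.1166²)^½ ≈ 117.704 m.

118 m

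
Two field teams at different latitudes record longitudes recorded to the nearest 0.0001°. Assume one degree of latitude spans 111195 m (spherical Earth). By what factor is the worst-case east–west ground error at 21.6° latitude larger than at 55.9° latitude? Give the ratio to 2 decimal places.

1.66

Rounding to 4 decimal places leaves the longitude within ±5e-05° of the true value.
Error at 21.6° = 5e-05° × 111195 × cos 21.6° ≈ 5.5598 × 0.9298 = 5.1693 m.
Error at 55.9° = 5e-05° × 111195 × cos 55.9° ≈ 5.5598 × 0.5606 = 3.117 m.
Ratio: 5.1693 / 3.117 = cos 21.6° / cos 55.9° ≈ 1.6584.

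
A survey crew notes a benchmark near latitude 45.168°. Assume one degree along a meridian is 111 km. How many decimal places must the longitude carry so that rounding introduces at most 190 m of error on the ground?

At 45.168° one degree of longitude covers 111000 × cos 45.168° ≈ 111000 × 0.7050 ≈ 78258.4 m.
Rounding to N decimal places gives at most 0.5 × 10⁻ᴺ degrees of error, i.e. 0.5 × 10⁻ᴺ × 78258.4 m.
Setting 39129.2 × 10⁻ᴺ ≤ 190 gives 10ᴺ ≥ 205.9, i.e. N ≥ 2.31.
N = 2 would give 391 m (too coarse); N = 3 gives 39.1 m ≤ 190 m.

3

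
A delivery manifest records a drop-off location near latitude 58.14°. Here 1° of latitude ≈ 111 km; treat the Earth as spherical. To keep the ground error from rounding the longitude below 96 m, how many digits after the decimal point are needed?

3

At 58.14° one degree of longitude covers 111000 × cos 58.14° ≈ 111000 × 0.5278 ≈ 58590.9 m.
N decimal places → at most half a unit in the last place, 0.5 × 10⁻ᴺ° = 58590.9/2 × 10⁻ᴺ m.
Setting 29295.4 × 10⁻ᴺ ≤ 96 gives 10ᴺ ≥ 305.2, i.e. N ≥ 2.48.
N = 2 would give 293 m (too coarse); N = 3 gives 29.3 m ≤ 96 m.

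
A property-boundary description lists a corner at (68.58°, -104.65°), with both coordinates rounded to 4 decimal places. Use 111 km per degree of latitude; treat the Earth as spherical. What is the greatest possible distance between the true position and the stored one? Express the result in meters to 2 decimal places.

5.91 meters

Rounding to 4 decimal places leaves each coordinate within ±5e-05° of the true value.
North–south component: 5e-05° × 111000 = 5.55 m.
E–W at 68.58°: 5e-05° × 111000 × cos 68.58° = 5e-05 × 111000 × 0.3652 ≈ 2.02687 m.
Combining orthogonally: (5.55² + 2.02687²)^½ ≈ 5.90853 m.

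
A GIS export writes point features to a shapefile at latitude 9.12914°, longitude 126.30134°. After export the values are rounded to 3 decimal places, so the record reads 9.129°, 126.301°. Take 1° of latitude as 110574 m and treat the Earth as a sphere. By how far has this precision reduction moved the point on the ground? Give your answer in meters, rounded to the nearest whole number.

40 meters

Δlat = 9.12914 − 9.129 = +0.00014°; Δlon = 126.30134 − 126.301 = +0.00034°.
North–south shift: 0.00014 × 110574 = 15.4804 m.
E–W at 9.129°: 0.00034° × 110574 × cos 9.129° = 0.00034 × 110574 × 0.9873 ≈ 37.119 m.
Distance: √(15.4804² + 37.119²) ≈ 40.2176 m.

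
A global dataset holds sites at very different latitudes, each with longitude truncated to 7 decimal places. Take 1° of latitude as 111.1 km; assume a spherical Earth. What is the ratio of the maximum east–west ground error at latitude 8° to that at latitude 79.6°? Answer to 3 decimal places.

Truncating at 7 decimal places can drop up to a full unit in the last place, so the longitude may be off by as much as 1e-07°.
Error at 8° = 1e-07° × 111100 × cos 8° ≈ 0.01111 × 0.9903 = 0.011002 m.
At 79.6°: 1e-07° × 111100 × cos 79.6° = 1e-07 × 111100 × 0.1805 ≈ 0.0020056 m.
Ratio: 0.011002 / 0.0020056 = cos 8° / cos 79.6° ≈ 5.4857.

5.486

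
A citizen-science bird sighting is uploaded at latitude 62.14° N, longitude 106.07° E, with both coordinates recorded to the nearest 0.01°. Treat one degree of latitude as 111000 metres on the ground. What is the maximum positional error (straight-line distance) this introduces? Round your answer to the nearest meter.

613 meters

Rounding to 2 decimal places leaves each coordinate within ±0.005° of the true value.
Latitude error → 0.005 × 111000 = 555 m along the meridian.
E–W at 62.14°: 0.005° × 111000 × cos 62.14° = 0.005 × 111000 × 0.4673 ≈ 259.359 m.
The two errors are perpendicular, so the maximum displacement is √(555² + 259.359²) ≈ 612.611 m.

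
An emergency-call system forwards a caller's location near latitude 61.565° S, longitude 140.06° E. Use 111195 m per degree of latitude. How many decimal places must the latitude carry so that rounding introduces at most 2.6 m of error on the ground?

5

One degree of latitude covers 111195 m.
N decimal places → at most half a unit in the last place, 0.5 × 10⁻ᴺ° = 111195/2 × 10⁻ᴺ m.
Setting 55597.5 × 10⁻ᴺ ≤ 2.6 gives 10ᴺ ≥ 2.138e+04, i.e. N ≥ 4.33.
So 5 decimal places suffice (0.556 m); 4 would allow up to 5.56 m.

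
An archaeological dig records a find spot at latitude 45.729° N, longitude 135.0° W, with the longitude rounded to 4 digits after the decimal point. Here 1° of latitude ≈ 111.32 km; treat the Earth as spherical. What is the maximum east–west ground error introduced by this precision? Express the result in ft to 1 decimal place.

Rounding to 4 decimal places leaves the longitude within ±5e-05° of the true value.
At latitude 45.729° a degree of longitude spans 111320 m × cos 45.729° = 111320 × 0.6981 ≈ 77707.3 m.
East–west error: 5e-05° × 77707.3 m/° ≈ 3.88536 m.
In feet: 3.88536 m ÷ 0.3048 ≈ 12.747 ft.

12.7 ft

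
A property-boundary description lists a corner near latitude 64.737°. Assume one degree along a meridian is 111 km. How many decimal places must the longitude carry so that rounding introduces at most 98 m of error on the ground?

3 decimal places

At 64.737° one degree of longitude covers 111000 × cos 64.737° ≈ 111000 × 0.4268 ≈ 47371.9 m.
N decimal places → at most half a unit in the last place, 0.5 × 10⁻ᴺ° = 47371.9/2 × 10⁻ᴺ m.
Setting 23686 × 10⁻ᴺ ≤ 98 gives 10ᴺ ≥ 241.7, i.e. N ≥ 2.38.
So 3 decimal places suffice (23.7 m); 2 would allow up to 237 m.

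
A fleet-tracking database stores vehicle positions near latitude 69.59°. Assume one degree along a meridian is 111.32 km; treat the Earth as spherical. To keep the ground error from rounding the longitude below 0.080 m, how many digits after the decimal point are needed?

At 69.59° one degree of longitude covers 111320 × cos 69.59° ≈ 111320 × 0.3487 ≈ 38821.3 m.
Rounding to N decimal places gives at most 0.5 × 10⁻ᴺ degrees of error, i.e. 0.5 × 10⁻ᴺ × 38821.3 m.
Need 0.5 × 38821.3 × 10⁻ᴺ ≤ 0.080 → 10⁻ᴺ ≤ 4.121e-06, so N ≥ 5.38.
At 5 places the error can reach 0.194 m, but 6 places keeps it to 0.0194 m.

6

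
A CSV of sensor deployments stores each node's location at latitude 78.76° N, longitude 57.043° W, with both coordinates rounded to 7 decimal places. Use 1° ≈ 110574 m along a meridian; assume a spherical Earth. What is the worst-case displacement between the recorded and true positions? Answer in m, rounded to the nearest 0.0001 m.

Rounding to 7 decimal places leaves each coordinate within ±5e-08° of the true value.
Latitude error → 5e-08 × 110574 = 0.0055287 m along the meridian.
Longitude error → 5e-08 × 110574 × cos 78.76° = 5e-08 × 110574 × 0.1949 ≈ 0.00107765 m.
Worst case both components are at the extreme and orthogonal: √(0.0055287² + 0.00107765²) ≈ 0.00563275 m.

0.0056 m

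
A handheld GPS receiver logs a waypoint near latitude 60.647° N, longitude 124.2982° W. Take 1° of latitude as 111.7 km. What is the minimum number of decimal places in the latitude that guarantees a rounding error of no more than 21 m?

4 decimal places

One degree of latitude covers 111700 m.
With N decimal places the half-ulp bound is 0.5·10⁻ᴺ°, or 0.5·10⁻ᴺ × 111700 m on the ground.
Need 0.5 × 111700 × 10⁻ᴺ ≤ 21 → 10⁻ᴺ ≤ 3.760e-04, so N ≥ 3.42.
So 4 decimal places suffice (5.58 m); 3 would allow up to 55.9 m.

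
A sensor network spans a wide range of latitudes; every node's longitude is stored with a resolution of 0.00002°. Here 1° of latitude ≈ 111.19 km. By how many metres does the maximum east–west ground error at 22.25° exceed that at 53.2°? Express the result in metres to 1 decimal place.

With a 0.00002° grid the true value lies within half a step, ±0.00002°/2 = ±1e-05°, of the stored one.
Error at 22.25° = 1e-05° × 111190 × cos 22.25° ≈ 1.1119 × 0.9255 = 1.0291 m.
Error at 53.2° = 1e-05° × 111190 × cos 53.2° ≈ 1.1119 × 0.5990 = 0.66605 m.
Difference: 1.0291 − 0.66605 = 0.36305 m.

0.4 metres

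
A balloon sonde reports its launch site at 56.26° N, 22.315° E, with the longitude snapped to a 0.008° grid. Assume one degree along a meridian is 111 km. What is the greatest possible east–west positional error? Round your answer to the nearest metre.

With a 0.008° grid the true value lies within half a step, ±0.008°/2 = ±0.004°, of the stored one.
One degree of longitude at 56.26° is 111000 × cos 56.26° ≈ 111000 × 0.5554 = 61652.2 m.
East–west error: 0.004° × 61652.2 m/° ≈ 246.609 m.

247 metres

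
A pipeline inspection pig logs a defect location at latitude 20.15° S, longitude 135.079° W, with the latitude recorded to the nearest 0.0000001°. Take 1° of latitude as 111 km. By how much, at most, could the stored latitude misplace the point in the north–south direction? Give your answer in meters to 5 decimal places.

0.00555 meters

Rounding to 7 decimal places leaves the latitude within ±5e-08° of the true value.
So the N–S error is at most 5e-08 × 111000 = 0.00555 m.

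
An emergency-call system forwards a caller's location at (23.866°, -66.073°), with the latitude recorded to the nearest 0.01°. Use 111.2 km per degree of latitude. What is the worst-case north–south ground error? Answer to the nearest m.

556 m

Rounding to 2 decimal places leaves the latitude within ±0.005° of the true value.
Along the meridian that is 0.005° × 111200 m/° = 556 m.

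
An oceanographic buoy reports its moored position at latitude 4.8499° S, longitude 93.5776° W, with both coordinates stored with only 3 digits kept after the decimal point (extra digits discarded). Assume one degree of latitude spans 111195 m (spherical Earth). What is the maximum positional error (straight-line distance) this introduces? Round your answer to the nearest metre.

Truncating at 3 decimal places can drop up to a full unit in the last place, so each coordinate may be off by as much as 0.001°.
North–south component: 0.001° × 111195 = 111.195 m.
Longitude error → 0.001 × 111195 × cos 4.8499° = 0.001 × 111195 × 0.9964 ≈ 110.797 m.
The two errors are perpendicular, so the maximum displacement is √(111.195² + 110.797²) ≈ 156.972 m.

157 metres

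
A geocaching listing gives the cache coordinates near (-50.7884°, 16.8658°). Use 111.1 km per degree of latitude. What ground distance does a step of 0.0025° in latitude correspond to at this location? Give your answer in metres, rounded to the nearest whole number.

0.0025° × 111100 m/° = 277.75 m.

278 metres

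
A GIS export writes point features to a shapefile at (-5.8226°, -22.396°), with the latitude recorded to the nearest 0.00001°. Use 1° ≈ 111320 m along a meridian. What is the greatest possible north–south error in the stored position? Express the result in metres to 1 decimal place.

Rounding to 5 decimal places leaves the latitude within ±5e-06° of the true value.
North–south distance: 5e-06° × 111320 m/° = 0.5566 m.

0.6 metres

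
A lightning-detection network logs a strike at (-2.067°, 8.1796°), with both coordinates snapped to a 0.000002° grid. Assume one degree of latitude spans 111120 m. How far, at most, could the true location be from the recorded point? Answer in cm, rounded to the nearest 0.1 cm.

15.7 cm

With a 0.000002° grid the true value lies within half a step, ±0.000002°/2 = ±1e-06°, of the stored one.
N–S: 1e-06° × 111120 m/° = 0.11112 m.
Longitude error → 1e-06 × 111120 × cos 2.067° = 1e-06 × 111120 × 0.9993 ≈ 0.111048 m.
Combining orthogonally: (0.11112² + 0.111048²)^½ ≈ 0.157096 m.
That is 0.157096 m = 15.71 cm.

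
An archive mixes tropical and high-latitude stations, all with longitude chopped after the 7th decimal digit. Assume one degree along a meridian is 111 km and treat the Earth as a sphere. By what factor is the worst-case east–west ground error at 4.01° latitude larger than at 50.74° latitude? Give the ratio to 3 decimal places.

1.576

Truncating at 7 decimal places can drop up to a full unit in the last place, so the longitude may be off by as much as 1e-07°.
Error at 4.01° = 1e-07° × 111000 × cos 4.01° ≈ 0.0111 × 0.9976 = 0.011073 m.
Error at 50.74° = 1e-07° × 111000 × cos 50.74° ≈ 0.0111 × 0.6328 = 0.0070245 m.
Ratio: 0.011073 / 0.0070245 = cos 4.01° / cos 50.74° ≈ 1.5763.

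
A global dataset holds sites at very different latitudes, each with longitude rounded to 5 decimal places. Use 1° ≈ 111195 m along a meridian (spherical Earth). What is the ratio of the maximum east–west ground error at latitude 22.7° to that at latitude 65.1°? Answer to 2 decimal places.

Rounding to 5 decimal places leaves the longitude within ±5e-06° of the true value.
At 22.7°: 5e-06° × 111195 × cos 22.7° = 5e-06 × 111195 × 0.9225 ≈ 0.51291 m.
Error at 65.1° = 5e-06° × 111195 × cos 65.1° ≈ 0.55597 × 0.4210 = 0.23409 m.
The ratio reduces to cos 22.7° / cos 65.1° = 0.9225/0.4210 ≈ 2.1911.

2.19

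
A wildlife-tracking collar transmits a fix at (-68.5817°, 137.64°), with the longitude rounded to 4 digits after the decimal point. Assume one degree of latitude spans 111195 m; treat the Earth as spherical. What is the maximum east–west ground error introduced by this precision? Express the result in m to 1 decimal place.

Rounding to 4 decimal places leaves the longitude within ±5e-05° of the true value.
Parallels shrink by cos φ, so at 68.5817° a degree of longitude is 111195 × 0.3652 ≈ 40605.5 m.
Maximum E–W displacement: 5e-05 × 40605.5 = 2.03028 m.

2.0 m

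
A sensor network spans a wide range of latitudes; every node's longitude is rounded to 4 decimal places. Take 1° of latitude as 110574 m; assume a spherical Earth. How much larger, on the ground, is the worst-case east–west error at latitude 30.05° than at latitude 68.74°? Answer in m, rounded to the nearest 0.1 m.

2.8 m

Rounding to 4 decimal places leaves the longitude within ±5e-05° of the true value.
Error at 30.05° = 5e-05° × 110574 × cos 30.05° ≈ 5.5287 × 0.8656 = 4.7856 m.
Error at 68.74° = 5e-05° × 110574 × cos 68.74° ≈ 5.5287 × 0.3626 = 2.0047 m.
So the lower-latitude error exceeds the higher by 4.7856 − 2.0047 = 2.7809 m.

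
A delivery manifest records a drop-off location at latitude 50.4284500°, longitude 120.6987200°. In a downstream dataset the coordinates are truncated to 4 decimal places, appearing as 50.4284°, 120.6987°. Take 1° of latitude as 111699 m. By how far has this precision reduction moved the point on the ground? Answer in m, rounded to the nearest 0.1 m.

The latitude changed by +0.0000500° and the longitude by +0.0000200°.
North–south shift: 0.0000500 × 111699 = 5.58495 m.
E–W at 50.4284°: 0.0000200° × 111699 × cos 50.4284° = 0.0000200 × 111699 × 0.6370 ≈ 1.42314 m.
Distance: √(5.58495² + 1.42314²) ≈ 5.76342 m.

5.8 m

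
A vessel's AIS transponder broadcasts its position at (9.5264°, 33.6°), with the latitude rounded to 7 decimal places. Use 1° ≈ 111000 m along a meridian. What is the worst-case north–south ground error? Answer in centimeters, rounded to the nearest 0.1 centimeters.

0.6 centimeters

Rounding to 7 decimal places leaves the latitude within ±5e-08° of the true value.
North–south distance: 5e-08° × 111000 m/° = 0.00555 m.
That is 0.00555 m = 0.555 cm.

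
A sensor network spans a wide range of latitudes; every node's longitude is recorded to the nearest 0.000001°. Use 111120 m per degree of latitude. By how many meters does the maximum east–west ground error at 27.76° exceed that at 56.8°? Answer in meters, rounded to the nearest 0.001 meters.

0.019 meters

Rounding to 6 decimal places leaves the longitude within ±5e-07° of the true value.
At 27.76°: 5e-07° × 111120 × cos 27.76° = 5e-07 × 111120 × 0.8849 ≈ 0.049165 m.
At 56.8°: 5e-07° × 111120 × cos 56.8° = 5e-07 × 111120 × 0.5476 ≈ 0.030423 m.
Difference: 0.049165 − 0.030423 = 0.018743 m.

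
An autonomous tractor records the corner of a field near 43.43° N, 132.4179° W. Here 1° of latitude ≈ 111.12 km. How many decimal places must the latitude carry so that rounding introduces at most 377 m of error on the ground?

3 decimal places

One degree of latitude covers 111120 m.
Rounding to N decimal places gives at most 0.5 × 10⁻ᴺ degrees of error, i.e. 0.5 × 10⁻ᴺ × 111120 m.
Need 0.5 × 111120 × 10⁻ᴺ ≤ 377 → 10⁻ᴺ ≤ 6.785e-03, so N ≥ 2.17.
So 3 decimal places suffice (55.6 m); 2 would allow up to 556 m.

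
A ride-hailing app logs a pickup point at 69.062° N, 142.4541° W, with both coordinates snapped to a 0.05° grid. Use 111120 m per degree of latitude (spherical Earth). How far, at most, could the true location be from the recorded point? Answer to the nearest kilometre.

With a 0.05° grid the true value lies within half a step, ±0.05°/2 = ±0.025°, of the stored one.
North–south component: 0.025° × 111120 = 2778 m.
E–W at 69.062°: 0.025° × 111120 × cos 69.062° = 0.025 × 111120 × 0.3574 ≈ 992.739 m.
Worst case both components are at the extreme and orthogonal: √(2778² + 992.739²) ≈ 2950.05 m.
That is 2950.05 m = 2.9501 km.

3 kilometres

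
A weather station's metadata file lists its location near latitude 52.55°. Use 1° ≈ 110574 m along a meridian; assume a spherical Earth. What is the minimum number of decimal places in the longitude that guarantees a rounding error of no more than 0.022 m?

At 52.55° one degree of longitude covers 110574 × cos 52.55° ≈ 110574 × 0.6081 ≈ 67236.6 m.
With N decimal places the half-ulp bound is 0.5·10⁻ᴺ°, or 0.5·10⁻ᴺ × 67236.6 m on the ground.
Need 0.5 × 67236.6 × 10⁻ᴺ ≤ 0.022 → 10⁻ᴺ ≤ 6.544e-07, so N ≥ 6.18.
At 6 places the error can reach 0.0336 m, but 7 places keeps it to 0.00336 m.

7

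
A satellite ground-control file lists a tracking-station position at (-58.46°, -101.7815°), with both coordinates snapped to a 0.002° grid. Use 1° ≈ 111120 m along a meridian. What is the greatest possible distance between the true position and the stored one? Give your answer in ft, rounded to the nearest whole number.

With a 0.002° grid the true value lies within half a step, ±0.002°/2 = ±0.001°, of the stored one.
Latitude error → 0.001 × 111120 = 111.12 m along the meridian.
Longitude error → 0.001 × 111120 × cos 58.46° = 0.001 × 111120 × 0.5231 ≈ 58.1262 m.
The two errors are perpendicular, so the maximum displacement is √(111.12² + 58.1262²) ≈ 125.405 m.
In feet: 125.405 m ÷ 0.3048 ≈ 411.43 ft.

411 ft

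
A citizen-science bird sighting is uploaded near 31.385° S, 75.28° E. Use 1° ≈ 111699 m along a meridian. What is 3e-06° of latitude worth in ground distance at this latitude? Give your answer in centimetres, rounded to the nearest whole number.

Along a meridian 3e-06° is 3e-06 × 111699 = 0.335097 m.
That is 0.335097 m = 33.51 cm.

34 centimetres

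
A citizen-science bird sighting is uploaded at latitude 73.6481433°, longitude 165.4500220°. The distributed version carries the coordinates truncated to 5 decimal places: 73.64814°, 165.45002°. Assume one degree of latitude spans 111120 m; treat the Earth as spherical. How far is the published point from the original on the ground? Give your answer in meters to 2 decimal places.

The latitude changed by +0.0000033° and the longitude by +0.0000020°.
North–south shift: 0.0000033 × 111120 = 0.366696 m.
E–W at 73.6481°: 0.0000020° × 111120 × cos 73.6481° = 0.0000020 × 111120 × 0.2815 ≈ 0.0625684 m.
Hypotenuse of the two orthogonal shifts: √(0.366696² + 0.0625684²) = 0.371996 m.

0.37 meters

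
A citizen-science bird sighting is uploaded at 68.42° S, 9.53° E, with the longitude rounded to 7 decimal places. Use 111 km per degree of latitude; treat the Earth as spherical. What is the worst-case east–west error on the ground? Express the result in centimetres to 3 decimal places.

0.204 centimetres

Rounding to 7 decimal places leaves the longitude within ±5e-08° of the true value.
At latitude 68.42° a degree of longitude spans 111000 m × cos 68.42° = 111000 × 0.3678 ≈ 40825.8 m.
So at most 5e-08° × 40825.8 ≈ 0.00204129 m east–west.
That is 0.00204129 m = 0.20413 cm.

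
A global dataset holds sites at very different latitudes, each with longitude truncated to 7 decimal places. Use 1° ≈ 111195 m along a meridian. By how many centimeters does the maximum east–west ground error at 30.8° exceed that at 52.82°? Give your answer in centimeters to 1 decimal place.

Truncating at 7 decimal places can drop up to a full unit in the last place, so the longitude may be off by as much as 1e-07°.
At 30.8°: 1e-07° × 111195 × cos 30.8° = 1e-07 × 111195 × 0.8590 ≈ 0.0095512 m.
At 52.82°: 1e-07° × 111195 × cos 52.82° = 1e-07 × 111195 × 0.6043 ≈ 0.0067197 m.
So the lower-latitude error exceeds the higher by 0.0095512 − 0.0067197 = 0.0028315 m.
That is 0.00283146 m = 0.28315 cm.

0.3 centimeters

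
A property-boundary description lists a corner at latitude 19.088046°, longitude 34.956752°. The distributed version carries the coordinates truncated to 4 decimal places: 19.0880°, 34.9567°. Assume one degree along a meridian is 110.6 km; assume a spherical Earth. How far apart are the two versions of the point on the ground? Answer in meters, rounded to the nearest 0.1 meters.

The latitude changed by +0.000046° and the longitude by +0.000052°.
N–S: 0.000046° × 110600 m/° = 5.0876 m.
East–west at this latitude: 0.000052° × 110600 × cos 19.088° ≈ 0.000052 × 104519 = 5.43498 m.
Combined displacement = (5.0876² + 5.43498²)^½ ≈ 7.44464 m.

7.4 meters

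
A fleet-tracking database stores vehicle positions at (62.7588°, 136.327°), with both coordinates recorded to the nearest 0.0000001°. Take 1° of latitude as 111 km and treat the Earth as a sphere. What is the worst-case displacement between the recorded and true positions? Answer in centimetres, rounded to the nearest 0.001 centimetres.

Rounding to 7 decimal places leaves each coordinate within ±5e-08° of the true value.
North–south component: 5e-08° × 111000 = 0.00555 m.
Longitude error → 5e-08 × 111000 × cos 62.7588° = 5e-08 × 111000 × 0.4577 ≈ 0.00254044 m.
Combining orthogonally: (0.00555² + 0.00254044²)^½ ≈ 0.0061038 m.
That is 0.0061038 m = 0.61038 cm.

0.610 centimetres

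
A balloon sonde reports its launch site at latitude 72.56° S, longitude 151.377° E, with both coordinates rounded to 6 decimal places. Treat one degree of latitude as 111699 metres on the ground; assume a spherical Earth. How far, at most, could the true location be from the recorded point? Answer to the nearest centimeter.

6 centimeters

Rounding to 6 decimal places leaves each coordinate within ±5e-07° of the true value.
North–south component: 5e-07° × 111699 = 0.0558495 m.
Longitude error → 5e-07 × 111699 × cos 72.56° = 5e-07 × 111699 × 0.2997 ≈ 0.0167385 m.
Combining orthogonally: (0.0558495² + 0.0167385²)^½ ≈ 0.0583039 m.
That is 0.0583039 m = 5.8304 cm.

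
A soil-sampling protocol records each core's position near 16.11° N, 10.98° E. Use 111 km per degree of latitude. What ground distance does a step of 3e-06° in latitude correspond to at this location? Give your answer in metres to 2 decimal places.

Along a meridian 3e-06° is 3e-06 × 111000 = 0.333 m.

0.33 metres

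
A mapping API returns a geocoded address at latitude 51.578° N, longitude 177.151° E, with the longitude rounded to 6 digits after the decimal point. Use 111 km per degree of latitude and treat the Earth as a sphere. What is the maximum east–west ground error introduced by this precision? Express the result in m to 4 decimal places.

0.0345 m

Rounding to 6 decimal places leaves the longitude within ±5e-07° of the true value.
Parallels shrink by cos φ, so at 51.578° a degree of longitude is 111000 × 0.6214 ≈ 68980.8 m.
So at most 5e-07° × 68980.8 ≈ 0.0344904 m east–west.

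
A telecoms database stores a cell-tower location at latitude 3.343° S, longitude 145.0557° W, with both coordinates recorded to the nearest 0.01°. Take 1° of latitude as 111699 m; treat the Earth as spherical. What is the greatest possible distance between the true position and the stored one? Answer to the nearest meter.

Rounding to 2 decimal places leaves each coordinate within ±0.005° of the true value.
Latitude error → 0.005 × 111699 = 558.495 m along the meridian.
Longitude error → 0.005 × 111699 × cos 3.343° = 0.005 × 111699 × 0.9983 ≈ 557.545 m.
Worst case both components are at the extreme and orthogonal: √(558.495² + 557.545²) ≈ 789.159 m.

789 meters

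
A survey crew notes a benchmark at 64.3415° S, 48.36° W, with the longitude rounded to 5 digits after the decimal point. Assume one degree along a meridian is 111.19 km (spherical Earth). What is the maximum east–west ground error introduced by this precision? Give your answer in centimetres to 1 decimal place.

24.1 centimetres

Rounding to 5 decimal places leaves the longitude within ±5e-06° of the true value.
One degree of longitude at 64.3415° is 111190 × cos 64.3415° ≈ 111190 × 0.4330 = 48146 m.
East–west error: 5e-06° × 48146 m/° ≈ 0.24073 m.
That is 0.24073 m = 24.073 cm.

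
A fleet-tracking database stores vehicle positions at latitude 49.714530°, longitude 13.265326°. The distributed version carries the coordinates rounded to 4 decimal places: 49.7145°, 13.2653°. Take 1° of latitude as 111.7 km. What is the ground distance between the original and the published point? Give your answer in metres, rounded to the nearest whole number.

Δlat = 49.714530 − 49.7145 = +0.000030°; Δlon = 13.265326 − 13.2653 = +0.000026°.
North–south shift: 0.000030 × 111700 = 3.351 m.
East–west at this latitude: 0.000026° × 111700 × cos 49.7145° ≈ 0.000026 × 72224.9 = 1.87785 m.
Distance: √(3.351² + 1.87785²) ≈ 3.84129 m.

4 metres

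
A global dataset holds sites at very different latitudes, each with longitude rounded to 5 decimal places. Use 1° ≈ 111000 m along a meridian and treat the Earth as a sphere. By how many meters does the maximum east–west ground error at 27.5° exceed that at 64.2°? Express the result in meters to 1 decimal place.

Rounding to 5 decimal places leaves the longitude within ±5e-06° of the true value.
Error at 27.5° = 5e-06° × 111000 × cos 27.5° ≈ 0.555 × 0.8870 = 0.49229 m.
Error at 64.2° = 5e-06° × 111000 × cos 64.2° ≈ 0.555 × 0.4352 = 0.24155 m.
So the lower-latitude error exceeds the higher by 0.49229 − 0.24155 = 0.25074 m.

0.3 meters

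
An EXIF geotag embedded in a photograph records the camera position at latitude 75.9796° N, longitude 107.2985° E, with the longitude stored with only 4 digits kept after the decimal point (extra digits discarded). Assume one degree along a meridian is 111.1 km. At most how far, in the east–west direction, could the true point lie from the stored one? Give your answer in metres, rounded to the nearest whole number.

Truncating at 4 decimal places can drop up to a full unit in the last place, so the longitude may be off by as much as 0.0001°.
At latitude 75.9796° a degree of longitude spans 111100 m × cos 75.9796° = 111100 × 0.2423 ≈ 26915.9 m.
East–west error: 0.0001° × 26915.9 m/° ≈ 2.69159 m.

3 metres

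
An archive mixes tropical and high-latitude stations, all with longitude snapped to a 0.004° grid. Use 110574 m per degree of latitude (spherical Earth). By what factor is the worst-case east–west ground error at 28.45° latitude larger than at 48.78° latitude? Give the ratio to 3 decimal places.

With a 0.004° grid the true value lies within half a step, ±0.004°/2 = ±0.002°, of the stored one.
At 28.45°: 0.002° × 110574 × cos 28.45° = 0.002 × 110574 × 0.8792 ≈ 194.44 m.
Error at 48.78° = 0.002° × 110574 × cos 48.78° ≈ 221.15 × 0.6590 = 145.73 m.
Ratio: 194.44 / 145.73 = cos 28.45° / cos 48.78° ≈ 1.3343.

1.334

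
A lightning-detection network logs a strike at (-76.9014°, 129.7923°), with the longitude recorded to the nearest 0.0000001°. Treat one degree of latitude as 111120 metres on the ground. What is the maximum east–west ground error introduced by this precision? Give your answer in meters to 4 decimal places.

Rounding to 7 decimal places leaves the longitude within ±5e-08° of the true value.
At latitude 76.9014° a degree of longitude spans 111120 m × cos 76.9014° = 111120 × 0.2266 ≈ 25182.8 m.
Maximum E–W displacement: 5e-08 × 25182.8 = 0.00125914 m.

0.0013 meters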